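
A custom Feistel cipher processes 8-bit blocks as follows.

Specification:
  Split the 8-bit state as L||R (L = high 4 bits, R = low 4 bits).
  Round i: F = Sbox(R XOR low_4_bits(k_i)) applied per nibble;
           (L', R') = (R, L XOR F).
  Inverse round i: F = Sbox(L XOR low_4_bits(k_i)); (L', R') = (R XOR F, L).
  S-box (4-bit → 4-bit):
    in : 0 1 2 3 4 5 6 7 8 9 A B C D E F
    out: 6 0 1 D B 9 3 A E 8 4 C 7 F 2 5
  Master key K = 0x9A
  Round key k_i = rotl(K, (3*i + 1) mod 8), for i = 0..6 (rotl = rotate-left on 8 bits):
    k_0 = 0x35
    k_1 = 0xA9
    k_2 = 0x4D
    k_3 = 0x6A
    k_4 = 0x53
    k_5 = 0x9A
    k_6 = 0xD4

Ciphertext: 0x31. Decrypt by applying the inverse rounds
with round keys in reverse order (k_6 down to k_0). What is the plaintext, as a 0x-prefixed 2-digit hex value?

s_0 = ciphertext = 0x31
s_1 = InvRound(s_0, k_6) = 0xB3
s_2 = InvRound(s_1, k_5) = 0x3B
s_3 = InvRound(s_2, k_4) = 0xD3
s_4 = InvRound(s_3, k_3) = 0x9D
s_5 = InvRound(s_4, k_2) = 0x69
s_6 = InvRound(s_5, k_1) = 0xC6
s_7 = InvRound(s_6, k_0) = 0xEC

0xEC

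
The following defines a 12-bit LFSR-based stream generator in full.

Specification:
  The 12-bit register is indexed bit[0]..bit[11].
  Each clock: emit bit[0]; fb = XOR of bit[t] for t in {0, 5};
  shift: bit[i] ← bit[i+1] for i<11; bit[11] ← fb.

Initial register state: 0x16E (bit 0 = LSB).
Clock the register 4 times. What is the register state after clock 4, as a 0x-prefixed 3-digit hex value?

0x516

reg_0 = 0x16E
clock 1: out=0, reg = 0x8B7
clock 2: out=1, reg = 0x45B
clock 3: out=1, reg = 0xA2D
clock 4: out=1, reg = 0x516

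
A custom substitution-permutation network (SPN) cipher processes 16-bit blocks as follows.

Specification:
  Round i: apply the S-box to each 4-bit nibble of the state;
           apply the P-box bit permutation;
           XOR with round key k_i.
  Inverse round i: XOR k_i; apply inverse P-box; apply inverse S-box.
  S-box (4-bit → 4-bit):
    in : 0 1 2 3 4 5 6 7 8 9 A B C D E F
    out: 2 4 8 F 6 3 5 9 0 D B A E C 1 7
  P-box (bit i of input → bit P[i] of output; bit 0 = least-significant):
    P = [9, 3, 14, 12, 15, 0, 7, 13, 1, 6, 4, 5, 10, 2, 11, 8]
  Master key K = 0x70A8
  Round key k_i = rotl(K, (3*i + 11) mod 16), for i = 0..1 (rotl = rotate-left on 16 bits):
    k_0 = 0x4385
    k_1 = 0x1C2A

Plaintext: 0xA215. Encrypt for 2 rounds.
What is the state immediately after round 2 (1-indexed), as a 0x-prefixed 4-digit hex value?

s_0 = plaintext = 0xA215
s_1 = Round(s_0, k_0) = 0x4429
s_2 = Round(s_1, k_1) = 0x667E

0x667E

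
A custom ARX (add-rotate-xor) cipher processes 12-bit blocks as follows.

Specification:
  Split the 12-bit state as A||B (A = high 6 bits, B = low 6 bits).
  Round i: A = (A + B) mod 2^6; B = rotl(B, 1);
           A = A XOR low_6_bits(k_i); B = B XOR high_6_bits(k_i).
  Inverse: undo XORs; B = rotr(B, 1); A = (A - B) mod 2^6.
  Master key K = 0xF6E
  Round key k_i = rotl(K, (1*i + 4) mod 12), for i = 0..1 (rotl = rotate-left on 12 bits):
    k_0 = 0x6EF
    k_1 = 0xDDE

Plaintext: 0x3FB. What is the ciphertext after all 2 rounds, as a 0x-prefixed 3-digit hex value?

s_0 = plaintext = 0x3FB
s_1 = Round(s_0, k_0) = 0x96C
s_2 = Round(s_1, k_1) = 0x3EE

0x3EE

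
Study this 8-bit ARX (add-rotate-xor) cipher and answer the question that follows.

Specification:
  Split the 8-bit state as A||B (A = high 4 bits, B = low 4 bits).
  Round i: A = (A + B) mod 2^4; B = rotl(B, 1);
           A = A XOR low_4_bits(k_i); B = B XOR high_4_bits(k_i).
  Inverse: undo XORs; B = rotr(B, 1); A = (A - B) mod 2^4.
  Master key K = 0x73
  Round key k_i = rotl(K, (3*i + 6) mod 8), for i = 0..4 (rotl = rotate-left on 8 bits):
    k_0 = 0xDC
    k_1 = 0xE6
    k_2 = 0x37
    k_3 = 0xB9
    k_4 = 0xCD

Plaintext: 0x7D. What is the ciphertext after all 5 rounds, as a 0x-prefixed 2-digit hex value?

0xF6

s_0 = plaintext = 0x7D
s_1 = Round(s_0, k_0) = 0x86
s_2 = Round(s_1, k_1) = 0x82
s_3 = Round(s_2, k_2) = 0xD7
s_4 = Round(s_3, k_3) = 0xD5
s_5 = Round(s_4, k_4) = 0xF6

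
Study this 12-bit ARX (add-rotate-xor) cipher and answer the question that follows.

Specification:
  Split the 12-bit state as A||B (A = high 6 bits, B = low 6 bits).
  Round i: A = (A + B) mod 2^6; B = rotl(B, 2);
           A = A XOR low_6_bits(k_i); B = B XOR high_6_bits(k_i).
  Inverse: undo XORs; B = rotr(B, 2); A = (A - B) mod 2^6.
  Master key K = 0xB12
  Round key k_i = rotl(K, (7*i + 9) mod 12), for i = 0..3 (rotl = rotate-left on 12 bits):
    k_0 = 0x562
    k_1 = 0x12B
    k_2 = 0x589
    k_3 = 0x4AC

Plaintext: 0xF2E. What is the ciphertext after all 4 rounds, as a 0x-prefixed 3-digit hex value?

0xC25

s_0 = plaintext = 0xF2E
s_1 = Round(s_0, k_0) = 0x22F
s_2 = Round(s_1, k_1) = 0x73A
s_3 = Round(s_2, k_2) = 0x7FD
s_4 = Round(s_3, k_3) = 0xC25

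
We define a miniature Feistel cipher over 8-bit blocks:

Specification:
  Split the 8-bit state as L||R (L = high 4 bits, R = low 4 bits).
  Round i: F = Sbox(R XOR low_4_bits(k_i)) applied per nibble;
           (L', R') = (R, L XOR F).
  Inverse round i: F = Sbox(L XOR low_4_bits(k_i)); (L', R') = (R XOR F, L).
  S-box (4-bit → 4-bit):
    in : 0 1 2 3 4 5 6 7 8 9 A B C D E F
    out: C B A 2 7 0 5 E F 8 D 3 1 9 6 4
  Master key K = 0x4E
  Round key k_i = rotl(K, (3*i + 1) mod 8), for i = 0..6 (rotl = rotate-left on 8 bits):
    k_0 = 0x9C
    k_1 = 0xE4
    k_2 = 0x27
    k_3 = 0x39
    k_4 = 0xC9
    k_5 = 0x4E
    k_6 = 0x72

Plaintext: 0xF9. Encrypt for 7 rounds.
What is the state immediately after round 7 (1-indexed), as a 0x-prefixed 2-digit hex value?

s_0 = plaintext = 0xF9
s_1 = Round(s_0, k_0) = 0x9F
s_2 = Round(s_1, k_1) = 0xFA
s_3 = Round(s_2, k_2) = 0xA6
s_4 = Round(s_3, k_3) = 0x6E
s_5 = Round(s_4, k_4) = 0xE8
s_6 = Round(s_5, k_5) = 0x8B
s_7 = Round(s_6, k_6) = 0xB0

0xB0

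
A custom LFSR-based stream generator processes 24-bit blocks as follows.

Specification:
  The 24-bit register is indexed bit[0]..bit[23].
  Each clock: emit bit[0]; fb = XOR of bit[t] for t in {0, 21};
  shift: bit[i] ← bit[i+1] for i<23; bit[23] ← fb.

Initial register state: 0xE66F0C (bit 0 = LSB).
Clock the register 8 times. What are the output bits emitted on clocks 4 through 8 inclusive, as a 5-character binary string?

10000

reg_0 = 0xE66F0C
clock 1: out=0, reg = 0xF33786
clock 2: out=0, reg = 0xF99BC3
clock 3: out=1, reg = 0x7CCDE1
clock 4: out=1, reg = 0x3E66F0
clock 5: out=0, reg = 0x9F3378
clock 6: out=0, reg = 0x4F99BC
clock 7: out=0, reg = 0x27CCDE
clock 8: out=0, reg = 0x93E66F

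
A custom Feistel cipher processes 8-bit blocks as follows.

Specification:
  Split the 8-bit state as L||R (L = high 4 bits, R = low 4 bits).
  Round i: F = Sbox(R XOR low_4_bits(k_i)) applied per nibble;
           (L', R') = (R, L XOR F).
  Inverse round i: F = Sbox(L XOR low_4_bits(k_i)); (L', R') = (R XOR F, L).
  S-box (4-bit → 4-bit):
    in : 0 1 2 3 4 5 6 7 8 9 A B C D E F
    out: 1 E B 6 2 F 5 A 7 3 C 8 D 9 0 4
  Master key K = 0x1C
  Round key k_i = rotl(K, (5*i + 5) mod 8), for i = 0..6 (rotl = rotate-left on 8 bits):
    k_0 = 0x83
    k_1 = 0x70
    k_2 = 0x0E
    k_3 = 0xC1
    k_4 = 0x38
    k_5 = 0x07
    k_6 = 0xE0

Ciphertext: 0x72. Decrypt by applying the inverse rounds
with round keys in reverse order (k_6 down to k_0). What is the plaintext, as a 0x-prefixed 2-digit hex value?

0xE8

s_0 = ciphertext = 0x72
s_1 = InvRound(s_0, k_6) = 0x87
s_2 = InvRound(s_1, k_5) = 0x38
s_3 = InvRound(s_2, k_4) = 0x03
s_4 = InvRound(s_3, k_3) = 0xD0
s_5 = InvRound(s_4, k_2) = 0x6D
s_6 = InvRound(s_5, k_1) = 0x86
s_7 = InvRound(s_6, k_0) = 0xE8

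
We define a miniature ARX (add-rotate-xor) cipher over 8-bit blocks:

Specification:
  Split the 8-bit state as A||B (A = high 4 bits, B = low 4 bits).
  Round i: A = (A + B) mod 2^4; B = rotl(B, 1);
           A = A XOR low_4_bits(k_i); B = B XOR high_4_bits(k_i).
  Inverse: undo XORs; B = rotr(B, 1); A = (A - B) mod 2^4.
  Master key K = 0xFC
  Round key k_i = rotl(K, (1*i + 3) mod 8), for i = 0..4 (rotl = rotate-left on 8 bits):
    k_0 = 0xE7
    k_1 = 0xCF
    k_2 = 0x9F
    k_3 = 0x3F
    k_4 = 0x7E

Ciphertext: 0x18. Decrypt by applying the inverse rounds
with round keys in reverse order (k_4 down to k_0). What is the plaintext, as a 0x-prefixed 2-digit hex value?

s_0 = ciphertext = 0x18
s_1 = InvRound(s_0, k_4) = 0x0F
s_2 = InvRound(s_1, k_3) = 0x96
s_3 = InvRound(s_2, k_2) = 0x7F
s_4 = InvRound(s_3, k_1) = 0xF9
s_5 = InvRound(s_4, k_0) = 0xDB

0xDB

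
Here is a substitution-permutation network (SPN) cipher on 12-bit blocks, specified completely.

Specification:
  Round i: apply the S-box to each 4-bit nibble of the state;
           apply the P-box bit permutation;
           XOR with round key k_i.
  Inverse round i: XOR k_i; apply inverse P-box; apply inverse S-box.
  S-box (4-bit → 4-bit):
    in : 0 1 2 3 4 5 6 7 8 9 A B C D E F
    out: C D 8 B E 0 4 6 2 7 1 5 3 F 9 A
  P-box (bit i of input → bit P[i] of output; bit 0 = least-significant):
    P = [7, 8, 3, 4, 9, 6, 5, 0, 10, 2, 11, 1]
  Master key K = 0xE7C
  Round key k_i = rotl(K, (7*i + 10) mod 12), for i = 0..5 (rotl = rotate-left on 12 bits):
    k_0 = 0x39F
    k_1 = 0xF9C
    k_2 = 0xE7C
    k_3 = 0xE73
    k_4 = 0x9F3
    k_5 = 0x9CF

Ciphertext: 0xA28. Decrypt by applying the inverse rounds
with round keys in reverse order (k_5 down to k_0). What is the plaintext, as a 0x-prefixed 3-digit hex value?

0xF2C

s_0 = ciphertext = 0xA28
s_1 = InvRound(s_0, k_5) = 0xFDC
s_2 = InvRound(s_1, k_4) = 0x316
s_3 = InvRound(s_2, k_3) = 0x948
s_4 = InvRound(s_3, k_2) = 0xCBF
s_5 = InvRound(s_4, k_1) = 0x218
s_6 = InvRound(s_5, k_0) = 0xF2C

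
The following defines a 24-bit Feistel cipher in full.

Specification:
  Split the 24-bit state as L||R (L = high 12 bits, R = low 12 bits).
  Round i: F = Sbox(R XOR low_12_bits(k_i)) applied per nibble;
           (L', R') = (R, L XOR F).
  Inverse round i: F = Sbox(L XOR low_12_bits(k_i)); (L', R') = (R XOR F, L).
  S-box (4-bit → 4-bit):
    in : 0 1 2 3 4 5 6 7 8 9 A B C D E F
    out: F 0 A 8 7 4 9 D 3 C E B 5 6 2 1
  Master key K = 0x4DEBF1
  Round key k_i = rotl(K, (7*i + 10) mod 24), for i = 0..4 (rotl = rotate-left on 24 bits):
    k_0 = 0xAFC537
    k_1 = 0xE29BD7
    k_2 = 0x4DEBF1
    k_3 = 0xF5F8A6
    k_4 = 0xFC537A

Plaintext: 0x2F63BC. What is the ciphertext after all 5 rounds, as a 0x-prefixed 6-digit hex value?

0xEBA0EA

s_0 = plaintext = 0x2F63BC
s_1 = Round(s_0, k_0) = 0x3BCBCD
s_2 = Round(s_1, k_1) = 0xBCDCB2
s_3 = Round(s_2, k_2) = 0xCB26B5
s_4 = Round(s_3, k_3) = 0x6B5EBA
s_5 = Round(s_4, k_4) = 0xEBA0EA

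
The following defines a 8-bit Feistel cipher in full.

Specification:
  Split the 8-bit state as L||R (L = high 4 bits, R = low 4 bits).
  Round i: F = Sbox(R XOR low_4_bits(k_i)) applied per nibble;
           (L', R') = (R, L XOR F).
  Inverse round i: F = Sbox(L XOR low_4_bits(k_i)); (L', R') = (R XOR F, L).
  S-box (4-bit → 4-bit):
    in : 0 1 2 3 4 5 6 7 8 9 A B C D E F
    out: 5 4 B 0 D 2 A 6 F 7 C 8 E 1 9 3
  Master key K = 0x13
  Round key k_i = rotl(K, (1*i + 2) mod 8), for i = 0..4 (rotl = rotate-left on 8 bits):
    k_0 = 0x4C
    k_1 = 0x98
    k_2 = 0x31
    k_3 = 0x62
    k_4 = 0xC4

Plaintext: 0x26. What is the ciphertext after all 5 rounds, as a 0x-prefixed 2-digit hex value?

s_0 = plaintext = 0x26
s_1 = Round(s_0, k_0) = 0x6E
s_2 = Round(s_1, k_1) = 0xEC
s_3 = Round(s_2, k_2) = 0xCF
s_4 = Round(s_3, k_3) = 0xFD
s_5 = Round(s_4, k_4) = 0xD8

0xD8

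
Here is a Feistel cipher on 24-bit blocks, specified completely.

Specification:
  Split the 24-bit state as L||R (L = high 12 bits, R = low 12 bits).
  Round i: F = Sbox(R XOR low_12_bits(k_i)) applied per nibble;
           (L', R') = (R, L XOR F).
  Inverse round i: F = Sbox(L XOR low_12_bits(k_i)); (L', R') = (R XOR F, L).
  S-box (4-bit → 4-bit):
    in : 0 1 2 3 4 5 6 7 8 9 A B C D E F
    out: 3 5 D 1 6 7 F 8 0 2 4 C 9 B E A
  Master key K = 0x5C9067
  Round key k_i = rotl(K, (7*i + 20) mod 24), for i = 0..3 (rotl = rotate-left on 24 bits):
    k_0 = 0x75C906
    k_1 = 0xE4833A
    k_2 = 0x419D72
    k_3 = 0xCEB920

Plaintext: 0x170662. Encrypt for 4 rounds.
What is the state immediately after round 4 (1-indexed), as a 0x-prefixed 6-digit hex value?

s_0 = plaintext = 0x170662
s_1 = Round(s_0, k_0) = 0x662B86
s_2 = Round(s_1, k_1) = 0xB866AB
s_3 = Round(s_2, k_2) = 0x6AB734
s_4 = Round(s_3, k_3) = 0x7348FD

0x7348FD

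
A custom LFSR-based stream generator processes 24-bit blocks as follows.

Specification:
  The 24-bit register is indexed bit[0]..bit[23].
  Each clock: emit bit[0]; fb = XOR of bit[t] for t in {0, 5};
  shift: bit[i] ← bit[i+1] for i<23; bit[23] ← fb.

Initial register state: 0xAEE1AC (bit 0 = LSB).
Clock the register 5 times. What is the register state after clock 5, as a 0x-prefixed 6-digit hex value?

0x0D770D

reg_0 = 0xAEE1AC
clock 1: out=0, reg = 0xD770D6
clock 2: out=0, reg = 0x6BB86B
clock 3: out=1, reg = 0x35DC35
clock 4: out=1, reg = 0x1AEE1A
clock 5: out=0, reg = 0x0D770D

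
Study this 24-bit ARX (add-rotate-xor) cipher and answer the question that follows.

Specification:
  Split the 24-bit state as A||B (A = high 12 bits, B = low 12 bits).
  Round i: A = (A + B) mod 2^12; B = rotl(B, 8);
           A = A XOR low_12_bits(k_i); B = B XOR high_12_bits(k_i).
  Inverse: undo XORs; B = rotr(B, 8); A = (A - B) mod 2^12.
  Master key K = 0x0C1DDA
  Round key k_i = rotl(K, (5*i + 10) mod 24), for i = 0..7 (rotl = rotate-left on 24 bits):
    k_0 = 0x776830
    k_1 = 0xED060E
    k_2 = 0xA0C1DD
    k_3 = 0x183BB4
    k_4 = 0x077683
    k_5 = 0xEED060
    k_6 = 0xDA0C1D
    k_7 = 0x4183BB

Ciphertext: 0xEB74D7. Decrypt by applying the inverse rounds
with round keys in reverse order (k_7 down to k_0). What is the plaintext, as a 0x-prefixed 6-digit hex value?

s_0 = ciphertext = 0xEB74D7
s_1 = InvRound(s_0, k_7) = 0x01CCF0
s_2 = InvRound(s_1, k_6) = 0x700501
s_3 = InvRound(s_2, k_5) = 0x895ECB
s_4 = InvRound(s_3, k_4) = 0x248BCE
s_5 = InvRound(s_4, k_3) = 0x5224DA
s_6 = InvRound(s_5, k_2) = 0x791D6E
s_7 = InvRound(s_6, k_1) = 0x5BCBE3
s_8 = InvRound(s_7, k_0) = 0x43095C

0x43095C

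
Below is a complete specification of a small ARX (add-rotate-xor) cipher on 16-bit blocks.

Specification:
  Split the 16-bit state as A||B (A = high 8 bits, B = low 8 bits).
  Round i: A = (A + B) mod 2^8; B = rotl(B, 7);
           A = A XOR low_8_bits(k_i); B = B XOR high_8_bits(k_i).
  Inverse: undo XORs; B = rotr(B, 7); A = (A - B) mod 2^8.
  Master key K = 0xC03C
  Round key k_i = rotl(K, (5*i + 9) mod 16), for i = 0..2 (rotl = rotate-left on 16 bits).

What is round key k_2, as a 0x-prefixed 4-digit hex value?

0x01E6

K = 0xC03C
k_0 = rotl(K, (5*0+9) mod 16) = rotl(K, 9) = 0x7980
k_1 = rotl(K, (5*1+9) mod 16) = rotl(K, 14) = 0x300F
k_2 = rotl(K, (5*2+9) mod 16) = rotl(K, 3) = 0x01E6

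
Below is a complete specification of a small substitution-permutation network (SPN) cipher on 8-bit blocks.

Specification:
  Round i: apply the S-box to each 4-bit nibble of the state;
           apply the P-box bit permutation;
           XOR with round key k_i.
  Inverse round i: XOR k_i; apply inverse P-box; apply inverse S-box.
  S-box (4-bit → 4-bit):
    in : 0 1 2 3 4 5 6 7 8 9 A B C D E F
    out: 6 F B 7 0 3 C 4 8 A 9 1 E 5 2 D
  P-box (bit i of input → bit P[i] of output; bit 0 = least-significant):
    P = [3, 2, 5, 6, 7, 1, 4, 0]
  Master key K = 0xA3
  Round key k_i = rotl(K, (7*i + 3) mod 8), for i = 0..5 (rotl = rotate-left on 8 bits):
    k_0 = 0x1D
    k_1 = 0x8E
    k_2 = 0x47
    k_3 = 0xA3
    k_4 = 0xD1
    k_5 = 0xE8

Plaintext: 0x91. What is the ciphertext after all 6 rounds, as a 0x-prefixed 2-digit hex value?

0x5F

s_0 = plaintext = 0x91
s_1 = Round(s_0, k_0) = 0x72
s_2 = Round(s_1, k_1) = 0xD2
s_3 = Round(s_2, k_2) = 0x9B
s_4 = Round(s_3, k_3) = 0xA8
s_5 = Round(s_4, k_4) = 0x10
s_6 = Round(s_5, k_5) = 0x5F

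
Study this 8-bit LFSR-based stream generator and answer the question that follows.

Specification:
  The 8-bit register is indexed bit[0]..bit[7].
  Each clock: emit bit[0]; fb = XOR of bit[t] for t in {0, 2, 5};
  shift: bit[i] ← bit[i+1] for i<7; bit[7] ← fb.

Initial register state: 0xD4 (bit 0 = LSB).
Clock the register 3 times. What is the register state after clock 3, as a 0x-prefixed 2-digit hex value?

0xFA

reg_0 = 0xD4
clock 1: out=0, reg = 0xEA
clock 2: out=0, reg = 0xF5
clock 3: out=1, reg = 0xFA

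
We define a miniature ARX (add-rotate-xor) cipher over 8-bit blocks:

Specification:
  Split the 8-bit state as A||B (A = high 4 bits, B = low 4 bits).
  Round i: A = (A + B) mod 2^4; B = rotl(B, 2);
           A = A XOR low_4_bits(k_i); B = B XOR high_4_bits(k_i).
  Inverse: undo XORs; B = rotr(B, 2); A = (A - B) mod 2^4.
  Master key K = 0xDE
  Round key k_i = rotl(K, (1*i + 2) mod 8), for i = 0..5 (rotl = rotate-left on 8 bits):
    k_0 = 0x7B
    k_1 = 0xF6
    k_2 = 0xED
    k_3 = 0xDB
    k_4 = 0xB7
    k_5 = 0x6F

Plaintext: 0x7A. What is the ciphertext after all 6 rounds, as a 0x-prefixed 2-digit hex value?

s_0 = plaintext = 0x7A
s_1 = Round(s_0, k_0) = 0xAD
s_2 = Round(s_1, k_1) = 0x18
s_3 = Round(s_2, k_2) = 0x4C
s_4 = Round(s_3, k_3) = 0xBE
s_5 = Round(s_4, k_4) = 0xE0
s_6 = Round(s_5, k_5) = 0x16

0x16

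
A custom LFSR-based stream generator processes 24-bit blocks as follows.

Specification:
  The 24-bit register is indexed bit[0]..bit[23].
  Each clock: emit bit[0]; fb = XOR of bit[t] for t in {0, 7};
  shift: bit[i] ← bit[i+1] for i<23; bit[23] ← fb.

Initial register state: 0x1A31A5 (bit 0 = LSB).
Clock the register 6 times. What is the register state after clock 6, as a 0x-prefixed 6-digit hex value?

reg_0 = 0x1A31A5
clock 1: out=1, reg = 0x0D18D2
clock 2: out=0, reg = 0x868C69
clock 3: out=1, reg = 0xC34634
clock 4: out=0, reg = 0x61A31A
clock 5: out=0, reg = 0x30D18D
clock 6: out=1, reg = 0x1868C6

0x1868C6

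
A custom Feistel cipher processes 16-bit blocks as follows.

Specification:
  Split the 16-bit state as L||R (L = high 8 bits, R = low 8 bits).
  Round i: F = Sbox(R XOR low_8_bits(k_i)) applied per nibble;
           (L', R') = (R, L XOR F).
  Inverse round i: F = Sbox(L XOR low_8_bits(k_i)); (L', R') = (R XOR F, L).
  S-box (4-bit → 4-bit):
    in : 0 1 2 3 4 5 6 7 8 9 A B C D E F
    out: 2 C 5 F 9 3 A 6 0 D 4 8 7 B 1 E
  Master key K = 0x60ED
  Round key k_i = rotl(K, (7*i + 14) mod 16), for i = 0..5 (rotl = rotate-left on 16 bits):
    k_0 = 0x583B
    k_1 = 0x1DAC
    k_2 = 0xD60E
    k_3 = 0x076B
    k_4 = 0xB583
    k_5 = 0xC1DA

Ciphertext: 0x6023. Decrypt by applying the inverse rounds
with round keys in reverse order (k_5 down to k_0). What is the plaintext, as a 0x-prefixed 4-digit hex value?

0x1907

s_0 = ciphertext = 0x6023
s_1 = InvRound(s_0, k_5) = 0xA760
s_2 = InvRound(s_1, k_4) = 0x39A7
s_3 = InvRound(s_2, k_3) = 0x9239
s_4 = InvRound(s_3, k_2) = 0xEE92
s_5 = InvRound(s_4, k_1) = 0x07EE
s_6 = InvRound(s_5, k_0) = 0x1907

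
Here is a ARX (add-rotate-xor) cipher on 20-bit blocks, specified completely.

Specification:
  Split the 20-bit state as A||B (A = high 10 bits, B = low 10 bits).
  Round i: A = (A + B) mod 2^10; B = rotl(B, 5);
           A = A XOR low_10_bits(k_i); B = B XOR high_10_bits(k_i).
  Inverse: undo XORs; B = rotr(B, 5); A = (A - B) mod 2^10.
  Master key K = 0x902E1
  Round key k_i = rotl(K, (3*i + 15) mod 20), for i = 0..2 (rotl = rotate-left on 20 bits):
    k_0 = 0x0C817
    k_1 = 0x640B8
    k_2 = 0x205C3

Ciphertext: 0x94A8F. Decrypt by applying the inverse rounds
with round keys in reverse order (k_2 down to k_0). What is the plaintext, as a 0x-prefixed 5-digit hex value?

s_0 = ciphertext = 0x94A8F
s_1 = InvRound(s_0, k_2) = 0x705D0
s_2 = InvRound(s_1, k_1) = 0x5DC02
s_3 = InvRound(s_2, k_0) = 0xD7E01

0xD7E01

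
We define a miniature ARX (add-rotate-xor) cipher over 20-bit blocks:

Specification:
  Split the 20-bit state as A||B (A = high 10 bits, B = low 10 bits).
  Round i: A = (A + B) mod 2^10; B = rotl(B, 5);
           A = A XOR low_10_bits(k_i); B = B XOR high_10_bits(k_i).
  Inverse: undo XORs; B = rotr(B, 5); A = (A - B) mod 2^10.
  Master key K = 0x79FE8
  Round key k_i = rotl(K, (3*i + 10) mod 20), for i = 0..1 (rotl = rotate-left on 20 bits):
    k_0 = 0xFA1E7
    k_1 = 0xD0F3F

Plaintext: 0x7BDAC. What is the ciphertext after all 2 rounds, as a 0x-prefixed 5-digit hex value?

0xF7BF0

s_0 = plaintext = 0x7BDAC
s_1 = Round(s_0, k_0) = 0x9F265
s_2 = Round(s_1, k_1) = 0xF7BF0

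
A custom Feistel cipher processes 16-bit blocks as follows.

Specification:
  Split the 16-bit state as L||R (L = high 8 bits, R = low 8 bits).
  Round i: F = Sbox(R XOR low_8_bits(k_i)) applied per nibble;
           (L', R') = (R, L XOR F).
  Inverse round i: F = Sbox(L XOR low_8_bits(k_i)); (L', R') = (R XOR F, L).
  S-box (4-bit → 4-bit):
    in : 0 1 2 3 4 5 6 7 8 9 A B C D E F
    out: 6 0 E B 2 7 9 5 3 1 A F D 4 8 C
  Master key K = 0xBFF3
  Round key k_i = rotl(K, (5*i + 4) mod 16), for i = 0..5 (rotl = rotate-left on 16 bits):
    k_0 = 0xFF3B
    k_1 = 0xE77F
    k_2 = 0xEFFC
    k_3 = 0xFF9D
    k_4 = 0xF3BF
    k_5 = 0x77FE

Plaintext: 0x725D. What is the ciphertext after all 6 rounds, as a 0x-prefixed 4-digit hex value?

0xC2C6

s_0 = plaintext = 0x725D
s_1 = Round(s_0, k_0) = 0x5DEB
s_2 = Round(s_1, k_1) = 0xEB4F
s_3 = Round(s_2, k_2) = 0x4F10
s_4 = Round(s_3, k_3) = 0x107B
s_5 = Round(s_4, k_4) = 0x7BC2
s_6 = Round(s_5, k_5) = 0xC2C6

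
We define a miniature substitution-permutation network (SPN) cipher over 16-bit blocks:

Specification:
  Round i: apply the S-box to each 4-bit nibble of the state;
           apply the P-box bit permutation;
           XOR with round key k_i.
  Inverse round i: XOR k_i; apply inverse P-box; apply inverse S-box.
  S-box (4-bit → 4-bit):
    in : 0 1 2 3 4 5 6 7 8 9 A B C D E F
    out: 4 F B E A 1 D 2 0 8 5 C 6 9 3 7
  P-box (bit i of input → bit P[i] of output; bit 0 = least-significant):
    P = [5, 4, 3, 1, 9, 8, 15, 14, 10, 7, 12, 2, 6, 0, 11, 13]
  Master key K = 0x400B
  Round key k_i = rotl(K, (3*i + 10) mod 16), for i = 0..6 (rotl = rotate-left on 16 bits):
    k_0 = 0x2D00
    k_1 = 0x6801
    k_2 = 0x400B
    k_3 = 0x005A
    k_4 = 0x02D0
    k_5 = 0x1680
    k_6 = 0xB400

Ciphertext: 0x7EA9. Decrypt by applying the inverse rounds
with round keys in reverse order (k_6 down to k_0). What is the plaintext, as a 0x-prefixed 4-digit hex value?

s_0 = ciphertext = 0x7EA9
s_1 = InvRound(s_0, k_6) = 0xC76A
s_2 = InvRound(s_1, k_5) = 0x5C36
s_3 = InvRound(s_2, k_4) = 0xA1DD
s_4 = InvRound(s_3, k_3) = 0x44C9
s_5 = InvRound(s_4, k_2) = 0x5E89
s_6 = InvRound(s_5, k_1) = 0x9F50
s_7 = InvRound(s_6, k_0) = 0xD0A7

0xD0A7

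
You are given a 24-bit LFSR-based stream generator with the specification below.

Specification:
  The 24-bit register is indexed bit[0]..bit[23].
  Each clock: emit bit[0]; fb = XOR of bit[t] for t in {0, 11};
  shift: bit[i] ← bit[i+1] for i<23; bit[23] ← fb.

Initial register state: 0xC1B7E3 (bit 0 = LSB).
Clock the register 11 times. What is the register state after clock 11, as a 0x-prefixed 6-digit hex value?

reg_0 = 0xC1B7E3
clock 1: out=1, reg = 0xE0DBF1
clock 2: out=1, reg = 0x706DF8
clock 3: out=0, reg = 0xB836FC
clock 4: out=0, reg = 0x5C1B7E
clock 5: out=0, reg = 0xAE0DBF
clock 6: out=1, reg = 0x5706DF
clock 7: out=1, reg = 0xAB836F
clock 8: out=1, reg = 0xD5C1B7
clock 9: out=1, reg = 0xEAE0DB
clock 10: out=1, reg = 0xF5706D
clock 11: out=1, reg = 0xFAB836

0xFAB836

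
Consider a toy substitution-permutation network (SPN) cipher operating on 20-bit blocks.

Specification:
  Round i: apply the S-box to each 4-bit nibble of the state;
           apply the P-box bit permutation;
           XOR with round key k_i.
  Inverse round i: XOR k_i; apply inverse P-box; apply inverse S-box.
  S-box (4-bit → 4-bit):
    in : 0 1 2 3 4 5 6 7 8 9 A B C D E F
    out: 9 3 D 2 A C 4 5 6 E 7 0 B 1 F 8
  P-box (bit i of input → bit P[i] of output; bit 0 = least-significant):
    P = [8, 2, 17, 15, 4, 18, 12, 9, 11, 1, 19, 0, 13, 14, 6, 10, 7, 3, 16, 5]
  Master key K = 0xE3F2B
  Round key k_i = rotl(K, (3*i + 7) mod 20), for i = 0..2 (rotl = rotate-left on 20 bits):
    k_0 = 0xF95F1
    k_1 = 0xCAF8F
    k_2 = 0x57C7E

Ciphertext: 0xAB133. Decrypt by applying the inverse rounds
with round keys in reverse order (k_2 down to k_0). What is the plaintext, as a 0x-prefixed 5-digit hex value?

0x856AE

s_0 = ciphertext = 0xAB133
s_1 = InvRound(s_0, k_2) = 0x8923E
s_2 = InvRound(s_1, k_1) = 0x000AD
s_3 = InvRound(s_2, k_0) = 0x856AE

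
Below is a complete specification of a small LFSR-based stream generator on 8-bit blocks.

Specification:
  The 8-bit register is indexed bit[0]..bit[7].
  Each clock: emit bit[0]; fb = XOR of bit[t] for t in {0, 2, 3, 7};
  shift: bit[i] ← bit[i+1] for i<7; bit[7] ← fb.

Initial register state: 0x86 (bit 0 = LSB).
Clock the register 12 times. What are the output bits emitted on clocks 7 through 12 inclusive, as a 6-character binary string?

reg_0 = 0x86
clock 1: out=0, reg = 0x43
clock 2: out=1, reg = 0xA1
clock 3: out=1, reg = 0x50
clock 4: out=0, reg = 0x28
clock 5: out=0, reg = 0x94
clock 6: out=0, reg = 0x4A
clock 7: out=0, reg = 0xA5
clock 8: out=1, reg = 0xD2
clock 9: out=0, reg = 0xE9
clock 10: out=1, reg = 0xF4
clock 11: out=0, reg = 0x7A
clock 12: out=0, reg = 0xBD

010100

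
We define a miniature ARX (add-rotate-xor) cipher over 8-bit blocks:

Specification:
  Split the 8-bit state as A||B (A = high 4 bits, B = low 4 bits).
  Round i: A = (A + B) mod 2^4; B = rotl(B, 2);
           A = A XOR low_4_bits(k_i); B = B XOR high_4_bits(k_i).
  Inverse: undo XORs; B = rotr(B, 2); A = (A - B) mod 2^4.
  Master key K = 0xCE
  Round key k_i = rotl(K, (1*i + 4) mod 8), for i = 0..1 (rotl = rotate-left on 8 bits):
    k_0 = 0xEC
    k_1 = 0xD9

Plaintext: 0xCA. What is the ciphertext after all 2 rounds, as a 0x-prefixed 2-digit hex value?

0x7C

s_0 = plaintext = 0xCA
s_1 = Round(s_0, k_0) = 0xA4
s_2 = Round(s_1, k_1) = 0x7C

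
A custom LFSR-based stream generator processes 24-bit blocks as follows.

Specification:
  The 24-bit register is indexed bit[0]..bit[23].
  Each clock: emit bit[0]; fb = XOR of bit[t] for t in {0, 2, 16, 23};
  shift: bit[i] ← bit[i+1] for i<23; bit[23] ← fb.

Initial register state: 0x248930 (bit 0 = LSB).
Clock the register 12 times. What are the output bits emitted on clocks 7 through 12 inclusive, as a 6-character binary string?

001001

reg_0 = 0x248930
clock 1: out=0, reg = 0x124498
clock 2: out=0, reg = 0x09224C
clock 3: out=0, reg = 0x049126
clock 4: out=0, reg = 0x824893
clock 5: out=1, reg = 0x412449
clock 6: out=1, reg = 0x209224
clock 7: out=0, reg = 0x904912
clock 8: out=0, reg = 0xC82489
clock 9: out=1, reg = 0x641244
clock 10: out=0, reg = 0xB20922
clock 11: out=0, reg = 0xD90491
clock 12: out=1, reg = 0xEC8248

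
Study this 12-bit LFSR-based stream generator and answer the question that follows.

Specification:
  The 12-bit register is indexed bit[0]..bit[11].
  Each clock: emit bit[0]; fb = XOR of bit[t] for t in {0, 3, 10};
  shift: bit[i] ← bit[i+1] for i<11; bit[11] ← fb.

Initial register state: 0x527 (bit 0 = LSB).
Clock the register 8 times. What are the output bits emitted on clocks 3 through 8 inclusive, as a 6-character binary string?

100100

reg_0 = 0x527
clock 1: out=1, reg = 0x293
clock 2: out=1, reg = 0x949
clock 3: out=1, reg = 0x4A4
clock 4: out=0, reg = 0xA52
clock 5: out=0, reg = 0x529
clock 6: out=1, reg = 0xA94
clock 7: out=0, reg = 0x54A
clock 8: out=0, reg = 0x2A5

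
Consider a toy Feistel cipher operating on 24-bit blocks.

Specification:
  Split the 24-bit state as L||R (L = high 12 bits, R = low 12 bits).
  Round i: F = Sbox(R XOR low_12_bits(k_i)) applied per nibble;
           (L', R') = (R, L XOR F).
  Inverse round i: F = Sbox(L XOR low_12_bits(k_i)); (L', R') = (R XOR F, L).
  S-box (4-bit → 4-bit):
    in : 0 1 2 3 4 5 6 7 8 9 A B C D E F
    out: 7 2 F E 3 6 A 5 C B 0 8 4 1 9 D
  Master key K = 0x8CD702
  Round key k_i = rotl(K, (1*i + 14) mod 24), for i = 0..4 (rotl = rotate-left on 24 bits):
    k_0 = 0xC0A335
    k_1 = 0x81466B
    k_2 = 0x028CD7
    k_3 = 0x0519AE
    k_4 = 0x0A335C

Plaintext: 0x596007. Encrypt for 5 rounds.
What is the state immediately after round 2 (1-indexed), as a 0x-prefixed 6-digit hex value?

s_0 = plaintext = 0x596007
s_1 = Round(s_0, k_0) = 0x007B79
s_2 = Round(s_1, k_1) = 0xB79128
s_3 = Round(s_2, k_2) = 0x128AA4
s_4 = Round(s_3, k_3) = 0xAA4F58
s_5 = Round(s_4, k_4) = 0xF58ED7

0xB79128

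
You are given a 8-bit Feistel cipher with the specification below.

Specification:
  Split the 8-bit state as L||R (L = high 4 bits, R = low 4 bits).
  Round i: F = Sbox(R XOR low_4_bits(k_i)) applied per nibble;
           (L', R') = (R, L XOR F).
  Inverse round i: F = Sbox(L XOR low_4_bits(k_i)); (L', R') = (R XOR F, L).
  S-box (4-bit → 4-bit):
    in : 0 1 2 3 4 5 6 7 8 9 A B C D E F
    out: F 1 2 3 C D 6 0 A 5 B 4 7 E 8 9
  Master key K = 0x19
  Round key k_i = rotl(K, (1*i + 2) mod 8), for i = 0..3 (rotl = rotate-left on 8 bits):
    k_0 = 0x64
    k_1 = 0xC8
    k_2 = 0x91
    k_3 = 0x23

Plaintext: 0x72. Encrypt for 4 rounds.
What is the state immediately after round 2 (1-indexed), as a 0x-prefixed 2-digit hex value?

0x17

s_0 = plaintext = 0x72
s_1 = Round(s_0, k_0) = 0x21
s_2 = Round(s_1, k_1) = 0x17
s_3 = Round(s_2, k_2) = 0x77
s_4 = Round(s_3, k_3) = 0x7B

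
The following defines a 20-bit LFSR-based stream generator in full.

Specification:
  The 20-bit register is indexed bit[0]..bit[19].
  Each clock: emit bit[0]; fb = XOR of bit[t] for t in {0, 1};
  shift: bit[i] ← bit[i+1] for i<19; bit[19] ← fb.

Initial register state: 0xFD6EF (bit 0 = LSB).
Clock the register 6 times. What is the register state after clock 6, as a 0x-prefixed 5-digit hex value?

reg_0 = 0xFD6EF
clock 1: out=1, reg = 0x7EB77
clock 2: out=1, reg = 0x3F5BB
clock 3: out=1, reg = 0x1FADD
clock 4: out=1, reg = 0x8FD6E
clock 5: out=0, reg = 0xC7EB7
clock 6: out=1, reg = 0x63F5B

0x63F5B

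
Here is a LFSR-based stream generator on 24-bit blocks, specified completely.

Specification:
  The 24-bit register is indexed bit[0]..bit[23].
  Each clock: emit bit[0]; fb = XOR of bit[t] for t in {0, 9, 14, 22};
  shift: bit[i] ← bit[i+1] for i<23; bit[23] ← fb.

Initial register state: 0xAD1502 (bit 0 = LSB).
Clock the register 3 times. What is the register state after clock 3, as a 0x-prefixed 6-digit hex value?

reg_0 = 0xAD1502
clock 1: out=0, reg = 0x568A81
clock 2: out=1, reg = 0xAB4540
clock 3: out=0, reg = 0xD5A2A0

0xD5A2A0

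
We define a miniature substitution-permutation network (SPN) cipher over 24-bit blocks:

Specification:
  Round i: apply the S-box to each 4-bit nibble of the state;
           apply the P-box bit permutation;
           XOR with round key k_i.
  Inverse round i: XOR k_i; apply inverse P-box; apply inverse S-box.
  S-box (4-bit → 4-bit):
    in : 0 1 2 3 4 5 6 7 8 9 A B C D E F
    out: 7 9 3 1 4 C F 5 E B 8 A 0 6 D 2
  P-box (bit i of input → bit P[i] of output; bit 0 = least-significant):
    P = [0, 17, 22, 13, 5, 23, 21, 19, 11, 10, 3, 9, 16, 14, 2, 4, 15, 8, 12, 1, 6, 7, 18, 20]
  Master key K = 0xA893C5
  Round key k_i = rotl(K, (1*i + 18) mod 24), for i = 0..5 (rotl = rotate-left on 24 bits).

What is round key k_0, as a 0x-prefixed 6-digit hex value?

0x16A24F

K = 0xA893C5
k_0 = rotl(K, (1*0+18) mod 24) = rotl(K, 18) = 0x16A24F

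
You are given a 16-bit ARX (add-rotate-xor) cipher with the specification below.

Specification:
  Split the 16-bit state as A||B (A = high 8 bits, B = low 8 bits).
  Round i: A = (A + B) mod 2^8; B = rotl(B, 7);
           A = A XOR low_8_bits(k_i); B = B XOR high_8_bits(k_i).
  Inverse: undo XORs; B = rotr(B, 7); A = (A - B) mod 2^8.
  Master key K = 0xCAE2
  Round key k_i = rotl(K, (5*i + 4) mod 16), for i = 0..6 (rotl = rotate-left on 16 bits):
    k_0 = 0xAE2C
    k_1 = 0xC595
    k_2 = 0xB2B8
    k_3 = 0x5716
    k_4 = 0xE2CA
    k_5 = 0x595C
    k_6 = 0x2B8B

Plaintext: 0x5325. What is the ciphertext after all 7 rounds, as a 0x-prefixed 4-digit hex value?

0x4820

s_0 = plaintext = 0x5325
s_1 = Round(s_0, k_0) = 0x543C
s_2 = Round(s_1, k_1) = 0x05DB
s_3 = Round(s_2, k_2) = 0x585F
s_4 = Round(s_3, k_3) = 0xA1F8
s_5 = Round(s_4, k_4) = 0x539E
s_6 = Round(s_5, k_5) = 0xAD16
s_7 = Round(s_6, k_6) = 0x4820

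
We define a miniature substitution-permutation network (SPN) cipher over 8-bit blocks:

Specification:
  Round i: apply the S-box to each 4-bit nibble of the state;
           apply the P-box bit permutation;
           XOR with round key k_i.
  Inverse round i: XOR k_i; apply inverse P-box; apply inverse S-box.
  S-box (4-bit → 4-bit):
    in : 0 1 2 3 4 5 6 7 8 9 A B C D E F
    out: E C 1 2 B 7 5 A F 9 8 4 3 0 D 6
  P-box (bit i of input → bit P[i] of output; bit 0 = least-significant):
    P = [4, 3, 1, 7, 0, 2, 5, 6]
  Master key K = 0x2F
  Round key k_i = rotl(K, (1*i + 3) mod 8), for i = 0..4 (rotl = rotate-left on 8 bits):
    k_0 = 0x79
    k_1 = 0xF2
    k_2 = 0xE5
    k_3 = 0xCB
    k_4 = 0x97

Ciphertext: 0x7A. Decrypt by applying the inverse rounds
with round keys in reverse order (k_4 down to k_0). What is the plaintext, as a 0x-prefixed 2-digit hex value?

0x3F

s_0 = ciphertext = 0x7A
s_1 = InvRound(s_0, k_4) = 0x87
s_2 = InvRound(s_1, k_3) = 0x73
s_3 = InvRound(s_2, k_2) = 0x3E
s_4 = InvRound(s_3, k_1) = 0x77
s_5 = InvRound(s_4, k_0) = 0x3F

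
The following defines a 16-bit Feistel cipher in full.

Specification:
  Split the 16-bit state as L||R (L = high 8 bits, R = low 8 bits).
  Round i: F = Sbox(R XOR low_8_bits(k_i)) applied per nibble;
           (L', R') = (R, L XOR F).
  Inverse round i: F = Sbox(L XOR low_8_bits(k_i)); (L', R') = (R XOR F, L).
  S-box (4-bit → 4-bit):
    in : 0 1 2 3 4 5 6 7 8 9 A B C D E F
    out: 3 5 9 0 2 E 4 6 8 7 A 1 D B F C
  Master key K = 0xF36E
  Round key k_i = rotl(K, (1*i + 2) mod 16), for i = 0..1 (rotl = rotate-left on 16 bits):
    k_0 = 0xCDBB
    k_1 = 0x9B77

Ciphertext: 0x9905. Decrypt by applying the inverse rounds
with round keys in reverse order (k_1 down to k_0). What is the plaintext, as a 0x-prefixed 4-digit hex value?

0xBCFA

s_0 = ciphertext = 0x9905
s_1 = InvRound(s_0, k_1) = 0xFA99
s_2 = InvRound(s_1, k_0) = 0xBCFA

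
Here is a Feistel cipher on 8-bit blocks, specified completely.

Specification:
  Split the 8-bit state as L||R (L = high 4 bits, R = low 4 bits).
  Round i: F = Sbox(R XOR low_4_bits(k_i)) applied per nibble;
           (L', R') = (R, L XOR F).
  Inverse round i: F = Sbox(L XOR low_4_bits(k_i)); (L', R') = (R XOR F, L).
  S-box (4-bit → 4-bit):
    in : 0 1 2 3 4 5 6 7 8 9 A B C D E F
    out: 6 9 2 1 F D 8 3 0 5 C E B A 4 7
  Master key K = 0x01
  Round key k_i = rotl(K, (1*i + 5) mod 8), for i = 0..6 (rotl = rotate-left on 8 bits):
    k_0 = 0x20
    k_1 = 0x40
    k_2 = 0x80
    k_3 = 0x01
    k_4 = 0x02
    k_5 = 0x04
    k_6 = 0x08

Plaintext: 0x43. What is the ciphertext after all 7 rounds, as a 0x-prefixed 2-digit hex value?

0xD0

s_0 = plaintext = 0x43
s_1 = Round(s_0, k_0) = 0x35
s_2 = Round(s_1, k_1) = 0x5E
s_3 = Round(s_2, k_2) = 0xE1
s_4 = Round(s_3, k_3) = 0x18
s_5 = Round(s_4, k_4) = 0x8D
s_6 = Round(s_5, k_5) = 0xDD
s_7 = Round(s_6, k_6) = 0xD0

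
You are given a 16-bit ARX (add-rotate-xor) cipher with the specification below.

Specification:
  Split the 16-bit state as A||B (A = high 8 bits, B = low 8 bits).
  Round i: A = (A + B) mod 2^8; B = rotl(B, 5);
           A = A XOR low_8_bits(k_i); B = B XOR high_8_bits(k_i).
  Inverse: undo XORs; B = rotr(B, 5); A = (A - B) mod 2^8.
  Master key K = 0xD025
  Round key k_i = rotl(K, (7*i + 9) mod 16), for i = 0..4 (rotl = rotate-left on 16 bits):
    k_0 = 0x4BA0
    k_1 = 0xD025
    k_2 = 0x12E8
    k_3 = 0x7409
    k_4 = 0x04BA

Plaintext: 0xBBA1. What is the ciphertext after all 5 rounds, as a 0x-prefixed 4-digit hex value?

s_0 = plaintext = 0xBBA1
s_1 = Round(s_0, k_0) = 0xFC7F
s_2 = Round(s_1, k_1) = 0x5E3F
s_3 = Round(s_2, k_2) = 0x75F5
s_4 = Round(s_3, k_3) = 0x63CA
s_5 = Round(s_4, k_4) = 0x975D

0x975D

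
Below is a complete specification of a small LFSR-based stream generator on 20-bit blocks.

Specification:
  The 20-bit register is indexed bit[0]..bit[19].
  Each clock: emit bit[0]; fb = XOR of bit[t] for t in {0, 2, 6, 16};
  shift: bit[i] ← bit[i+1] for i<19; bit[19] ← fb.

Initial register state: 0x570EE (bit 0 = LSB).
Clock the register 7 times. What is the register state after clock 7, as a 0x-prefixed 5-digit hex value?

reg_0 = 0x570EE
clock 1: out=0, reg = 0xAB877
clock 2: out=1, reg = 0xD5C3B
clock 3: out=1, reg = 0x6AE1D
clock 4: out=1, reg = 0x3570E
clock 5: out=0, reg = 0x1AB87
clock 6: out=1, reg = 0x8D5C3
clock 7: out=1, reg = 0x46AE1

0x46AE1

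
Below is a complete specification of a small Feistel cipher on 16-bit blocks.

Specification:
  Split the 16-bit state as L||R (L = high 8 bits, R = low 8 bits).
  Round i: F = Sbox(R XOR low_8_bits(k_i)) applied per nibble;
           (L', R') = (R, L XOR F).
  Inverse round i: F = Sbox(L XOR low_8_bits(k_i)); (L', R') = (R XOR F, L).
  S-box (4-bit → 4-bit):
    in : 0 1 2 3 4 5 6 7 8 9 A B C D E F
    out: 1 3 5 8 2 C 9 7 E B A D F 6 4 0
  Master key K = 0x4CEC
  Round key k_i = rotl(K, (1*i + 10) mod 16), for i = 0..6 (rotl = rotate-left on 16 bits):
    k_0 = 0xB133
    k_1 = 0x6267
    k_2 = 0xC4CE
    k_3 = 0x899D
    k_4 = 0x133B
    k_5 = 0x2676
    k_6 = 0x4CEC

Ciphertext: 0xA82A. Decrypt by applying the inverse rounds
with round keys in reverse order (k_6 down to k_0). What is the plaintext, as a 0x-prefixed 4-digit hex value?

0x1279

s_0 = ciphertext = 0xA82A
s_1 = InvRound(s_0, k_6) = 0x08A8
s_2 = InvRound(s_1, k_5) = 0xDC08
s_3 = InvRound(s_2, k_4) = 0x4FDC
s_4 = InvRound(s_3, k_3) = 0xB94F
s_5 = InvRound(s_4, k_2) = 0x38B9
s_6 = InvRound(s_5, k_1) = 0x7938
s_7 = InvRound(s_6, k_0) = 0x1279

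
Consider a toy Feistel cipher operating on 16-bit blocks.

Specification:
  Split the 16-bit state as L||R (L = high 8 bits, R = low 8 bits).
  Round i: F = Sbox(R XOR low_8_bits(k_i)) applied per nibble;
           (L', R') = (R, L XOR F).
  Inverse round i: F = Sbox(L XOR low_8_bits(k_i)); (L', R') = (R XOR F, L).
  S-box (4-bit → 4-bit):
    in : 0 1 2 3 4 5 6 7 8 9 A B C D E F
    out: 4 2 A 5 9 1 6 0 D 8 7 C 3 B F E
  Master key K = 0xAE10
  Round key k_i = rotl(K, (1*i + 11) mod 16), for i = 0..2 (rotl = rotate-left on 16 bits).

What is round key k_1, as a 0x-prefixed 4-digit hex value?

K = 0xAE10
k_0 = rotl(K, (1*0+11) mod 16) = rotl(K, 11) = 0x8570
k_1 = rotl(K, (1*1+11) mod 16) = rotl(K, 12) = 0x0AE1

0x0AE1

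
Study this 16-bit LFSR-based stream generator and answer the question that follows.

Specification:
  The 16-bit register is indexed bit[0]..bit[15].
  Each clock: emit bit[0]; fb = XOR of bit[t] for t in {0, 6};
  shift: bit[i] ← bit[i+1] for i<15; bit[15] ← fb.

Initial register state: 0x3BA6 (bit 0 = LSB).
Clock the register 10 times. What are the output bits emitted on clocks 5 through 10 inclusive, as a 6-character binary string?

reg_0 = 0x3BA6
clock 1: out=0, reg = 0x1DD3
clock 2: out=1, reg = 0x0EE9
clock 3: out=1, reg = 0x0774
clock 4: out=0, reg = 0x83BA
clock 5: out=0, reg = 0x41DD
clock 6: out=1, reg = 0x20EE
clock 7: out=0, reg = 0x9077
clock 8: out=1, reg = 0x483B
clock 9: out=1, reg = 0xA41D
clock 10: out=1, reg = 0xD20E

010111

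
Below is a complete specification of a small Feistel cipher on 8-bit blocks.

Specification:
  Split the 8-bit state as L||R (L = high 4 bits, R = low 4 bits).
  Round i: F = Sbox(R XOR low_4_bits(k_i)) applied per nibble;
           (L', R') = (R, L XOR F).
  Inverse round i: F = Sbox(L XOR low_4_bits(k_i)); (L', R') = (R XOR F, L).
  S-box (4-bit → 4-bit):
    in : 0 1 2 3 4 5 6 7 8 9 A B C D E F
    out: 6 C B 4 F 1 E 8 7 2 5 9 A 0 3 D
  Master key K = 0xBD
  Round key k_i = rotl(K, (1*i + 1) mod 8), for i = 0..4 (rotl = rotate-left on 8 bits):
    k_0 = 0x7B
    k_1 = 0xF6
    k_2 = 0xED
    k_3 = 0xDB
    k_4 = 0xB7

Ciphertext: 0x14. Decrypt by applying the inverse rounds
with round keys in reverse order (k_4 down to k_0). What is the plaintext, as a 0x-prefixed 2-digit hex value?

s_0 = ciphertext = 0x14
s_1 = InvRound(s_0, k_4) = 0xA1
s_2 = InvRound(s_1, k_3) = 0xDA
s_3 = InvRound(s_2, k_2) = 0xCD
s_4 = InvRound(s_3, k_1) = 0x8C
s_5 = InvRound(s_4, k_0) = 0x88

0x88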